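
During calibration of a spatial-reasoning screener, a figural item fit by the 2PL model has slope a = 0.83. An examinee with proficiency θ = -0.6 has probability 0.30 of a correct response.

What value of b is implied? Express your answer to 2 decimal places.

0.42

P(θ) = 1 / (1 + exp(−a(θ − b)))
logit(0.30) = ln(0.30/0.70) = -0.8473
b = θ − logit/(a) = -0.6 − (-0.8473)/0.8300 = 0.4208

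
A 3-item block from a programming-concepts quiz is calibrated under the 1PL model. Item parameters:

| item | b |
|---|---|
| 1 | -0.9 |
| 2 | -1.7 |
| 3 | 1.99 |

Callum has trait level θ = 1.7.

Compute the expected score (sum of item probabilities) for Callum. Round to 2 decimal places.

P(θ) = 1 / (1 + exp(−(θ − b)))
P_1 = 1/(1+e^{-2.6000}) = 0.9309
P_2 = 1/(1+e^{-3.4000}) = 0.9677
P_3 = 1/(1+e^{0.2900}) = 0.4280
E[score] = 0.9309 + 0.9677 + 0.4280 = 2.3266

2.33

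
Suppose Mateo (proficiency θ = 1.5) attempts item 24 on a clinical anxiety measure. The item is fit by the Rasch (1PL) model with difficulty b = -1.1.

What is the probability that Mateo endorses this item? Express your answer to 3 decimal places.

0.931

P(θ) = 1 / (1 + exp(−(θ − b)))
Exponent: (1.5 − (-1.1)) = 2.6000
1/(1 + e^{-2.6000}) = 0.9309
P = 0.9309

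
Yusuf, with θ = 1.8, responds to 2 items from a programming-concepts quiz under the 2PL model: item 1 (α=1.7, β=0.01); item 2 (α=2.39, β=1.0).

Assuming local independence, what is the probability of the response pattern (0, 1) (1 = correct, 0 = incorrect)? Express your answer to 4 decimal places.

0.0397

P(θ) = 1 / (1 + exp(−α(θ − β)))
P_1 = 1/(1+e^{-3.0430}) = 0.9545
P_2 = 1/(1+e^{-1.9120}) = 0.8712
L = (1−P_1) × P_2 = 0.0455 × 0.8712 = 0.03966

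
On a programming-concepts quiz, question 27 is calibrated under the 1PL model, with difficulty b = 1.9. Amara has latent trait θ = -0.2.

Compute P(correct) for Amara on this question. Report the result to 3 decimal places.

P(θ) = 1 / (1 + exp(−(θ − b)))
Exponent: (-0.2 − 1.9) = -2.1000
1/(1 + e^{2.1000}) = 0.1091
P = 0.1091

0.109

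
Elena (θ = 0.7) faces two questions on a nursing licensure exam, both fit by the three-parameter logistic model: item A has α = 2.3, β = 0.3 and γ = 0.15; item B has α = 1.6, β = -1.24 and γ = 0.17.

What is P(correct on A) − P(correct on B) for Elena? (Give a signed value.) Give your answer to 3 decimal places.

-0.207

P(θ) = γ + (1 − γ) · 1 / (1 + exp(−α(θ − β)))
P_A = 0.7578
P_B = 0.9644
P_A − P_B = -0.2066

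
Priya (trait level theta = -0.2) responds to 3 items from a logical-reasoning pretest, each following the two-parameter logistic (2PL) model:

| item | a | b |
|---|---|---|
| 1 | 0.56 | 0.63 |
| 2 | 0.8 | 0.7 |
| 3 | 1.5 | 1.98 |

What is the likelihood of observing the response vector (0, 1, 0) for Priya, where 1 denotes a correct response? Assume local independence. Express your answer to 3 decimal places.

0.194

P(theta) = 1 / (1 + exp(−a(theta − b)))
P_1 = 1/(1+e^{0.4648}) = 0.3858
P_2 = 1/(1+e^{0.7200}) = 0.3274
P_3 = 1/(1+e^{3.2700}) = 0.0366
L = (1−P_1) × P_2 × (1−P_3) = 0.6142 × 0.3274 × 0.9634 = 0.19371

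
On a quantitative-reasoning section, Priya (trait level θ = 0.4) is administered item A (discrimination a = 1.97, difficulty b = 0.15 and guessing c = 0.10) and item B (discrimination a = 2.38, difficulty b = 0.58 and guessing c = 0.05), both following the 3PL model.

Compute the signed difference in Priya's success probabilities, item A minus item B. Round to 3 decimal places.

0.234

P(θ) = c + (1 − c) · 1 / (1 + exp(−a(θ − b)))
P_A = 0.6586
P_B = 0.4248
P_A − P_B = 0.2338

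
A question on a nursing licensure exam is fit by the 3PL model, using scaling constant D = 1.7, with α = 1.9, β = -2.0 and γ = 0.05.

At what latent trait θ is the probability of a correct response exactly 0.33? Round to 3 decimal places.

-2.270

P(θ) = γ + (1 − γ) · 1 / (1 + exp(−D·α(θ − β)))
Remove guessing floor: (0.33 − 0.05)/(1 − 0.05) = 0.2947
logit = ln(0.2947/0.7053) = -0.8725
θ = β + logit/(1.7·α) = -2.0 + (-0.8725)/3.2300 = -2.2701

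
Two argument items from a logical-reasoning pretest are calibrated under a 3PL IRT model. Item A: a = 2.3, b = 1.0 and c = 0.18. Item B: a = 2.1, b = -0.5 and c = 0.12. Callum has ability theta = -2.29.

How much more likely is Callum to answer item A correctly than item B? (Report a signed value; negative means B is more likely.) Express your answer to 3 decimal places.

P(theta) = c + (1 − c) · 1 / (1 + exp(−a(theta − b)))
P_A = 0.1804
P_B = 0.1400
P_A − P_B = 0.0404

0.040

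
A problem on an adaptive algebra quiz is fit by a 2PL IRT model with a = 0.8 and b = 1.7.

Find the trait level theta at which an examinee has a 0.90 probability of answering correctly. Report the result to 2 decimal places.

4.45

P(theta) = 1 / (1 + exp(−a(theta − b)))
logit = ln(0.9000/0.1000) = 2.1972
theta = b + logit/(a) = 1.7 + 2.1972/0.8000 = 4.4465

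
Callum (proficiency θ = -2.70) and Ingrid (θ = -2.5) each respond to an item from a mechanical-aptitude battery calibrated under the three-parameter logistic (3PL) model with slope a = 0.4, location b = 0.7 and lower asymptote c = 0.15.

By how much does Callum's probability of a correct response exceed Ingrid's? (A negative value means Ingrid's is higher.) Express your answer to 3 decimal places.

P(θ) = c + (1 − c) · 1 / (1 + exp(−a(θ − b)))
P(Callum) = 0.3236  [exponent -1.3600]
P(Ingrid) = 0.3349  [exponent -1.2800]
Difference = 0.3236 − 0.3349 = -0.0113

-0.011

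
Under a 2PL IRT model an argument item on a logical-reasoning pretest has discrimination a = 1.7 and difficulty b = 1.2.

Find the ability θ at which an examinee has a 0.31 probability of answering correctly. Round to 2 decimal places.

P(θ) = 1 / (1 + exp(−a(θ − b)))
logit = ln(0.3100/0.6900) = -0.8001
θ = b + logit/(a) = 1.2 + (-0.8001)/1.7000 = 0.7293

0.73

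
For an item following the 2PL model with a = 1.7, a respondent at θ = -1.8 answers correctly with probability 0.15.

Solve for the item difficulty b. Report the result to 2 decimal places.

-0.78

P(θ) = 1 / (1 + exp(−a(θ − b)))
logit(0.15) = ln(0.15/0.85) = -1.7346
b = θ − logit/(a) = -1.8 − (-1.7346)/1.7000 = -0.7796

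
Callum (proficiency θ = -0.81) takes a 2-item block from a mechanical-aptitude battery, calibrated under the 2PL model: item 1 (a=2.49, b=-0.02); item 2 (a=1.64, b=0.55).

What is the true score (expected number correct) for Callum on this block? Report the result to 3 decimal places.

0.220

P(θ) = 1 / (1 + exp(−a(θ − b)))
P_1 = 1/(1+e^{1.9671}) = 0.1227
P_2 = 1/(1+e^{2.2304}) = 0.0971
E[score] = 0.1227 + 0.0971 = 0.2198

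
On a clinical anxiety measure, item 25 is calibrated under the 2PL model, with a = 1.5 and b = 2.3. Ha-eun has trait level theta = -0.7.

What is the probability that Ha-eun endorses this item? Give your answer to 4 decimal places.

0.0110

P(theta) = 1 / (1 + exp(−a(theta − b)))
Exponent: 1.5 × (-0.7 − 2.3) = -4.5000
1/(1 + e^{4.5000}) = 0.0110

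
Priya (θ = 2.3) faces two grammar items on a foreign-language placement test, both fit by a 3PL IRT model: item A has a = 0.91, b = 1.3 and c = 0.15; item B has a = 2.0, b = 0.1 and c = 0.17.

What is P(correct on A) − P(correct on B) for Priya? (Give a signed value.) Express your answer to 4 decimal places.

P(θ) = c + (1 − c) · 1 / (1 + exp(−a(θ − b)))
P_A = 0.7561
P_B = 0.9899
P_A − P_B = -0.2339

-0.2339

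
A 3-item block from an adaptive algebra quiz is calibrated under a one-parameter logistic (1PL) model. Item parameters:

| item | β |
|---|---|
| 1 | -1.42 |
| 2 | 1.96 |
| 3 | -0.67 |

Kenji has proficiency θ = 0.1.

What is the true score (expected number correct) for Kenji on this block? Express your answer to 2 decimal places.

P(θ) = 1 / (1 + exp(−(θ − β)))
P_1 = 1/(1+e^{-1.5200}) = 0.8205
P_2 = 1/(1+e^{1.8600}) = 0.1347
P_3 = 1/(1+e^{-0.7700}) = 0.6835
E[score] = 0.8205 + 0.1347 + 0.6835 = 1.6388

1.64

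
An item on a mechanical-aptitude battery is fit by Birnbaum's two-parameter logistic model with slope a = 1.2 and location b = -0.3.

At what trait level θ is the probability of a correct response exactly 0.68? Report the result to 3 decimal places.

P(θ) = 1 / (1 + exp(−a(θ − b)))
logit = ln(0.6800/0.3200) = 0.7538
θ = b + logit/(a) = -0.3 + 0.7538/1.2000 = 0.3281

0.328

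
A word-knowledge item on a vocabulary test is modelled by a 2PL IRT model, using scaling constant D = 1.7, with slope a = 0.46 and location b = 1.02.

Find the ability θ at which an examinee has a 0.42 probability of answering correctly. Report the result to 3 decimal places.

0.607

P(θ) = 1 / (1 + exp(−D·a(θ − b)))
logit = ln(0.4200/0.5800) = -0.3228
θ = b + logit/(1.7·a) = 1.02 + (-0.3228)/0.7820 = 0.6072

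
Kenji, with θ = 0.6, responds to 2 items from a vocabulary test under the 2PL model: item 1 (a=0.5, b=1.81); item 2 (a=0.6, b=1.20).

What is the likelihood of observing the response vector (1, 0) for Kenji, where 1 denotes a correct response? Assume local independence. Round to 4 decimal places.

P(θ) = 1 / (1 + exp(−a(θ − b)))
P_1 = 1/(1+e^{0.6050}) = 0.3532
P_2 = 1/(1+e^{0.3600}) = 0.4110
L = P_1 × (1−P_2) = 0.3532 × 0.5890 = 0.20805

0.2080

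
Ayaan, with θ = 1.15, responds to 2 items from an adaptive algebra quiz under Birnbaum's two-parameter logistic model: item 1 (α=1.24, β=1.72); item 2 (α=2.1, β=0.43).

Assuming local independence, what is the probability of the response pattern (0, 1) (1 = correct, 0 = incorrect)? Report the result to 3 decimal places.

P(θ) = 1 / (1 + exp(−α(θ − β)))
P_1 = 1/(1+e^{0.7068}) = 0.3303
P_2 = 1/(1+e^{-1.5120}) = 0.8194
L = (1−P_1) × P_2 = 0.6697 × 0.8194 = 0.54872

0.549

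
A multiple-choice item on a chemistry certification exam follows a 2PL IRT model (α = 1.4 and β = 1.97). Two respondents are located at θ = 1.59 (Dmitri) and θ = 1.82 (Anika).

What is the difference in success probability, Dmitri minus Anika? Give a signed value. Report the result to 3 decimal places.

-0.078

P(θ) = 1 / (1 + exp(−α(θ − β)))
P(Dmitri) = 0.3701  [exponent -0.5320]
P(Anika) = 0.4477  [exponent -0.2100]
Difference = 0.3701 − 0.4477 = -0.0776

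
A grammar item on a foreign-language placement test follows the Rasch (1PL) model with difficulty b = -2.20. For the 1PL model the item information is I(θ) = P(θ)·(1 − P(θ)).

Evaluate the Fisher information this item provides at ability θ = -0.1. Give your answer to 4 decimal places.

0.0972

P = 1/(1+e^{-2.1000}) = 0.8909
P(1−P) = 0.8909 × 0.1091 = 0.0972
I = P(1−P) = 0.09719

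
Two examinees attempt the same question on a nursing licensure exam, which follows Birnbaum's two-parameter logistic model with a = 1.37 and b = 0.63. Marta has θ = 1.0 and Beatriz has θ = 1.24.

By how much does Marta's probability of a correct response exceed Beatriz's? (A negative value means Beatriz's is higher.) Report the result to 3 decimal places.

P(θ) = 1 / (1 + exp(−a(θ − b)))
P(Marta) = 0.6241  [exponent 0.5069]
P(Beatriz) = 0.6976  [exponent 0.8357]
Difference = 0.6241 − 0.6976 = -0.0735

-0.073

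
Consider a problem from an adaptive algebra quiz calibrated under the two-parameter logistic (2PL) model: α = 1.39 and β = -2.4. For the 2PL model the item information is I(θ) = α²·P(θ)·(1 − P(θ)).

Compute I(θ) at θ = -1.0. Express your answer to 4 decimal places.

0.2113

P = 1/(1+e^{-1.9460}) = 0.8750
P(1−P) = 0.8750 × 0.1250 = 0.1094
I = α² × P(1−P) = 1.39² × 0.1094 = 0.21131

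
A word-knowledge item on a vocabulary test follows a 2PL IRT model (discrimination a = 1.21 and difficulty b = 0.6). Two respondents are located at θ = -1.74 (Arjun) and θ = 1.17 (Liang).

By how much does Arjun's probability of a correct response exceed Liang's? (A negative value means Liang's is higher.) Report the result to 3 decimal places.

P(θ) = 1 / (1 + exp(−a(θ − b)))
P(Arjun) = 0.0557  [exponent -2.8314]
P(Liang) = 0.6659  [exponent 0.6897]
Difference = 0.0557 − 0.6659 = -0.6102

-0.610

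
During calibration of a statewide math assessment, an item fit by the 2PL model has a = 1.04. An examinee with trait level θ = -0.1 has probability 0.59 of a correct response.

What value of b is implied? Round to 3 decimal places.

P(θ) = 1 / (1 + exp(−a(θ − b)))
logit(0.59) = ln(0.59/0.41) = 0.3640
b = θ − logit/(a) = -0.1 − 0.3640/1.0400 = -0.4500

-0.450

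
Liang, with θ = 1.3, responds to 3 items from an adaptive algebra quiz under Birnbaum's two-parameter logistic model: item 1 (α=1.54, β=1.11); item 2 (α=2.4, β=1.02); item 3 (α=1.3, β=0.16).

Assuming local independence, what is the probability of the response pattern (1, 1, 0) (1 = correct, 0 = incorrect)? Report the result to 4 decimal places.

0.0702

P(θ) = 1 / (1 + exp(−α(θ − β)))
P_1 = 1/(1+e^{-0.2926}) = 0.5726
P_2 = 1/(1+e^{-0.6720}) = 0.6620
P_3 = 1/(1+e^{-1.4820}) = 0.8149
L = P_1 × P_2 × (1−P_3) = 0.5726 × 0.6620 × 0.1851 = 0.07017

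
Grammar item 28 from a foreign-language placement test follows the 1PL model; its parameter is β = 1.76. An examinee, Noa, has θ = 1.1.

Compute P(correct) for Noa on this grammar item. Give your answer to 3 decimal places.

0.341

P(θ) = 1 / (1 + exp(−(θ − β)))
Exponent: (1.1 − 1.76) = -0.6600
1/(1 + e^{0.6600}) = 0.3407
P = 0.3407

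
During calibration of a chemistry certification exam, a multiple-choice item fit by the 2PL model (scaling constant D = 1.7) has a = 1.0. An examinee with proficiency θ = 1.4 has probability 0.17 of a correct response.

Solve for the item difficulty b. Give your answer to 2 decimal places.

P(θ) = 1 / (1 + exp(−D·a(θ − b)))
logit(0.17) = ln(0.17/0.83) = -1.5856
b = θ − logit/(1.7·a) = 1.4 − (-1.5856)/1.7000 = 2.3327

2.33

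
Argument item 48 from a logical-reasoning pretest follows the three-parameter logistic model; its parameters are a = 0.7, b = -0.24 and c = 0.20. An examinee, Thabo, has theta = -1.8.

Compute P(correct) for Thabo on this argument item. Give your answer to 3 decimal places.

0.401

P(theta) = c + (1 − c) · 1 / (1 + exp(−a(theta − b)))
Exponent: 0.7 × (-1.8 − (-0.24)) = -1.0920
1/(1 + e^{1.0920}) = 0.2512
P = 0.20 + 0.80 × 0.2512 = 0.4010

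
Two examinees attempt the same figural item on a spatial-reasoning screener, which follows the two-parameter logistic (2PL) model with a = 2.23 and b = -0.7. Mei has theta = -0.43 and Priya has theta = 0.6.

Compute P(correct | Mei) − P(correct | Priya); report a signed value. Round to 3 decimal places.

P(theta) = 1 / (1 + exp(−a(theta − b)))
P(Mei) = 0.6461  [exponent 0.6021]
P(Priya) = 0.9478  [exponent 2.8990]
Difference = 0.6461 − 0.9478 = -0.3017

-0.302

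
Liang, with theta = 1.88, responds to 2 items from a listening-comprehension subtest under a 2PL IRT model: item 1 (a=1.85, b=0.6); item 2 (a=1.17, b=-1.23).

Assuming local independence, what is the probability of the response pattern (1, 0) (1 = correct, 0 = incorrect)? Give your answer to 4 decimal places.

0.0234

P(theta) = 1 / (1 + exp(−a(theta − b)))
P_1 = 1/(1+e^{-2.3680}) = 0.9144
P_2 = 1/(1+e^{-3.6387}) = 0.9744
L = P_1 × (1−P_2) = 0.9144 × 0.0256 = 0.02342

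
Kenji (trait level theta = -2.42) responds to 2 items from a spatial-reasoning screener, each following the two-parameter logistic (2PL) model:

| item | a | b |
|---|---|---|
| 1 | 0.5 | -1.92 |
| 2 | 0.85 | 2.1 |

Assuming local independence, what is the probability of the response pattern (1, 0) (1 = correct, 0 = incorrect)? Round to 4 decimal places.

0.4286

P(theta) = 1 / (1 + exp(−a(theta − b)))
P_1 = 1/(1+e^{0.2500}) = 0.4378
P_2 = 1/(1+e^{3.8420}) = 0.0210
L = P_1 × (1−P_2) = 0.4378 × 0.9790 = 0.42863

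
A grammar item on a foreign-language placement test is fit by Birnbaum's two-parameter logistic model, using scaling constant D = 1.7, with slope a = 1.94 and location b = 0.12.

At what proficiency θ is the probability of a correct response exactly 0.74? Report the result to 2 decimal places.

P(θ) = 1 / (1 + exp(−D·a(θ − b)))
logit = ln(0.7400/0.2600) = 1.0460
θ = b + logit/(1.7·a) = 0.12 + 1.0460/3.2980 = 0.4372

0.44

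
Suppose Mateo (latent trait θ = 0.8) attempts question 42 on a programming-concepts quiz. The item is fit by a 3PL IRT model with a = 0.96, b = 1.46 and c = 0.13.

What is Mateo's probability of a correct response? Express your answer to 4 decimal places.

0.4316

P(θ) = c + (1 − c) · 1 / (1 + exp(−a(θ − b)))
Exponent: 0.96 × (0.8 − 1.46) = -0.6336
1/(1 + e^{0.6336}) = 0.3467
P = 0.13 + 0.87 × 0.3467 = 0.4316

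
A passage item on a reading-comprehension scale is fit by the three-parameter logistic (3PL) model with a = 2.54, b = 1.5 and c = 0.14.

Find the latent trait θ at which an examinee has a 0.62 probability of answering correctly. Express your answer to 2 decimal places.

P(θ) = c + (1 − c) · 1 / (1 + exp(−a(θ − b)))
Remove guessing floor: (0.62 − 0.14)/(1 − 0.14) = 0.5581
logit = ln(0.5581/0.4419) = 0.2336
θ = b + logit/(a) = 1.5 + 0.2336/2.5400 = 1.5920

1.59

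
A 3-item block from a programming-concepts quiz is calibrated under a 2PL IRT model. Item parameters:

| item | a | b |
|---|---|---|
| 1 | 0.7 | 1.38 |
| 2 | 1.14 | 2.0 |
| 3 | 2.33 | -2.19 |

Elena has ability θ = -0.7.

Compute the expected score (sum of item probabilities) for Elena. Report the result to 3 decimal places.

P(θ) = 1 / (1 + exp(−a(θ − b)))
P_1 = 1/(1+e^{1.4560}) = 0.1891
P_2 = 1/(1+e^{3.0780}) = 0.0440
P_3 = 1/(1+e^{-3.4717}) = 0.9699
E[score] = 0.1891 + 0.0440 + 0.9699 = 1.2030

1.203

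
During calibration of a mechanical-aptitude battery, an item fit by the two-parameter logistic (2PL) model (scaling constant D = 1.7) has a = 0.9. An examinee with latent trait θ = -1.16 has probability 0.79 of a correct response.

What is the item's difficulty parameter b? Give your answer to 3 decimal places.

P(θ) = 1 / (1 + exp(−D·a(θ − b)))
logit(0.79) = ln(0.79/0.21) = 1.3249
b = θ − logit/(1.7·a) = -1.16 − 1.3249/1.5300 = -2.0260

-2.026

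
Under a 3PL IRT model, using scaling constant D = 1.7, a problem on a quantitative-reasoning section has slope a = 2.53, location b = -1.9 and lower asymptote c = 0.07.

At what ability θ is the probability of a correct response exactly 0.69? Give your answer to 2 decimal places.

-1.74

P(θ) = c + (1 − c) · 1 / (1 + exp(−D·a(θ − b)))
Remove guessing floor: (0.69 − 0.07)/(1 − 0.07) = 0.6667
logit = ln(0.6667/0.3333) = 0.6931
θ = b + logit/(1.7·a) = -1.9 + 0.6931/4.3010 = -1.7388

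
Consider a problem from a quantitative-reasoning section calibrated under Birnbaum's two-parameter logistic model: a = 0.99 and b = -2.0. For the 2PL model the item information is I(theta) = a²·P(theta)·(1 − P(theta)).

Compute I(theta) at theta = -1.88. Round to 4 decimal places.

0.2442

P = 1/(1+e^{-0.1188}) = 0.5297
P(1−P) = 0.5297 × 0.4703 = 0.2491
I = a² × P(1−P) = 0.99² × 0.2491 = 0.24416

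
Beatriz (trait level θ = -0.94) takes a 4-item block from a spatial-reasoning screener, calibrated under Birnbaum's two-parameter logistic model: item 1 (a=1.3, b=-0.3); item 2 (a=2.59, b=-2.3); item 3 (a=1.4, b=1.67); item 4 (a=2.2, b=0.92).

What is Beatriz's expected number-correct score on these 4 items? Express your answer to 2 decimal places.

P(θ) = 1 / (1 + exp(−a(θ − b)))
P_1 = 1/(1+e^{0.8320}) = 0.3032
P_2 = 1/(1+e^{-3.5224}) = 0.9713
P_3 = 1/(1+e^{3.6540}) = 0.0252
P_4 = 1/(1+e^{4.0920}) = 0.0164
E[score] = 0.3032 + 0.9713 + 0.0252 + 0.0164 = 1.3162

1.32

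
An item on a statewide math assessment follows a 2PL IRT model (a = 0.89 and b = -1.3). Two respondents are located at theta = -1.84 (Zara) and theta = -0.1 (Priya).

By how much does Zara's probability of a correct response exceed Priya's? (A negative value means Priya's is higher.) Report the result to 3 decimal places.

P(theta) = 1 / (1 + exp(−a(theta − b)))
P(Zara) = 0.3821  [exponent -0.4806]
P(Priya) = 0.7442  [exponent 1.0680]
Difference = 0.3821 − 0.7442 = -0.3621

-0.362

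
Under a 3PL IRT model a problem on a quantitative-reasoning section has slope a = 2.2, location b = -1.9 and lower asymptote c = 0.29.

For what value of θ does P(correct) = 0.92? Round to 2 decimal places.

-0.96

P(θ) = c + (1 − c) · 1 / (1 + exp(−a(θ − b)))
Remove guessing floor: (0.92 − 0.29)/(1 − 0.29) = 0.8873
logit = ln(0.8873/0.1127) = 2.0637
θ = b + logit/(a) = -1.9 + 2.0637/2.2000 = -0.9620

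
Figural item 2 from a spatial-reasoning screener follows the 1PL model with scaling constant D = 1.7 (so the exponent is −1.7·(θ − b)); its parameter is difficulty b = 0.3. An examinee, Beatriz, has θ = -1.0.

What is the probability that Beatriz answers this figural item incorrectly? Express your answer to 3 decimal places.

P(θ) = 1 / (1 + exp(−D·(θ − b)))
Exponent: 1.7 × (-1.0 − 0.3) = -2.2100
1/(1 + e^{2.2100}) = 0.0989
P = 0.0989
P(incorrect) = 1 − 0.0989 = 0.9011

0.901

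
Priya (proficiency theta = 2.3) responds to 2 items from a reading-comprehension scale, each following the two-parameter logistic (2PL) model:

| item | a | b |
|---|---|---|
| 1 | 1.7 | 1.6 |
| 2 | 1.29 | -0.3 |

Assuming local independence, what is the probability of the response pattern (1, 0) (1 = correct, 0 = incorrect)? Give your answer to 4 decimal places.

0.0259

P(theta) = 1 / (1 + exp(−a(theta − b)))
P_1 = 1/(1+e^{-1.1900}) = 0.7667
P_2 = 1/(1+e^{-3.3540}) = 0.9662
L = P_1 × (1−P_2) = 0.7667 × 0.0338 = 0.02589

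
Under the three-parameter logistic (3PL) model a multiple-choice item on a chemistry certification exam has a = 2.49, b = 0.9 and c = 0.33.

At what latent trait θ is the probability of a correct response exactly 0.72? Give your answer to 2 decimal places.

1.03

P(θ) = c + (1 − c) · 1 / (1 + exp(−a(θ − b)))
Remove guessing floor: (0.72 − 0.33)/(1 − 0.33) = 0.5821
logit = ln(0.5821/0.4179) = 0.3314
θ = b + logit/(a) = 0.9 + 0.3314/2.4900 = 1.0331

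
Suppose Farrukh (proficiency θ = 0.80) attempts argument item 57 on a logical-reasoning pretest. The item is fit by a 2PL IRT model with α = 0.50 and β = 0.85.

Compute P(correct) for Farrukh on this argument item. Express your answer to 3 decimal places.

0.494

P(θ) = 1 / (1 + exp(−α(θ − β)))
Exponent: 0.50 × (0.80 − 0.85) = -0.0250
1/(1 + e^{0.0250}) = 0.4938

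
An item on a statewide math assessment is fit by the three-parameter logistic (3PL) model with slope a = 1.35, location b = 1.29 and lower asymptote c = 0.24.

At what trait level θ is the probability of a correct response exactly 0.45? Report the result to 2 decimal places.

0.58

P(θ) = c + (1 − c) · 1 / (1 + exp(−a(θ − b)))
Remove guessing floor: (0.45 − 0.24)/(1 − 0.24) = 0.2763
logit = ln(0.2763/0.7237) = -0.9628
θ = b + logit/(a) = 1.29 + (-0.9628)/1.3500 = 0.5768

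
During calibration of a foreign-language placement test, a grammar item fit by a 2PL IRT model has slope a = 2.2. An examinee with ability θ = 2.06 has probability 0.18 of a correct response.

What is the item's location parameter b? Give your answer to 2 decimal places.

2.75

P(θ) = 1 / (1 + exp(−a(θ − b)))
logit(0.18) = ln(0.18/0.82) = -1.5163
b = θ − logit/(a) = 2.06 − (-1.5163)/2.2000 = 2.7492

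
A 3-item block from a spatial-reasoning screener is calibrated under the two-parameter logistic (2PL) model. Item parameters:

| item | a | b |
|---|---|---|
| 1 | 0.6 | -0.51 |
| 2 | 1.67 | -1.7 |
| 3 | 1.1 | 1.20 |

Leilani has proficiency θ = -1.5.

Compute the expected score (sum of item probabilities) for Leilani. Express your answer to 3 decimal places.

0.987

P(θ) = 1 / (1 + exp(−a(θ − b)))
P_1 = 1/(1+e^{0.5940}) = 0.3557
P_2 = 1/(1+e^{-0.3340}) = 0.5827
P_3 = 1/(1+e^{2.9700}) = 0.0488
E[score] = 0.3557 + 0.5827 + 0.0488 = 0.9872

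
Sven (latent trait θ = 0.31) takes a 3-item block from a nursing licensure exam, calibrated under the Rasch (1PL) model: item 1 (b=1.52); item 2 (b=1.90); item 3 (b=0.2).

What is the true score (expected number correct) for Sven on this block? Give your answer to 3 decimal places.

P(θ) = 1 / (1 + exp(−(θ − b)))
P_1 = 1/(1+e^{1.2100}) = 0.2297
P_2 = 1/(1+e^{1.5900}) = 0.1694
P_3 = 1/(1+e^{-0.1100}) = 0.5275
E[score] = 0.2297 + 0.1694 + 0.5275 = 0.9266

0.927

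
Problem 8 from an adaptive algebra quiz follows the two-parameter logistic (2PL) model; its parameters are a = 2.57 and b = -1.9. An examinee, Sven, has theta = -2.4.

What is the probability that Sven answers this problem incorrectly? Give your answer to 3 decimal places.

0.783

P(theta) = 1 / (1 + exp(−a(theta − b)))
Exponent: 2.57 × (-2.4 − (-1.9)) = -1.2850
1/(1 + e^{1.2850}) = 0.2167
P(incorrect) = 1 − 0.2167 = 0.7833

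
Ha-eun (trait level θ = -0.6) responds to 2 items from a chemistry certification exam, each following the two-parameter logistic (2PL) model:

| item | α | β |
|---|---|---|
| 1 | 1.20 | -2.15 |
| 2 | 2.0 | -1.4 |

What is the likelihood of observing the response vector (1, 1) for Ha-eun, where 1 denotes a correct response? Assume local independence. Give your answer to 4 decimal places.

0.7199

P(θ) = 1 / (1 + exp(−α(θ − β)))
P_1 = 1/(1+e^{-1.8600}) = 0.8653
P_2 = 1/(1+e^{-1.6000}) = 0.8320
L = P_1 × P_2 = 0.8653 × 0.8320 = 0.71994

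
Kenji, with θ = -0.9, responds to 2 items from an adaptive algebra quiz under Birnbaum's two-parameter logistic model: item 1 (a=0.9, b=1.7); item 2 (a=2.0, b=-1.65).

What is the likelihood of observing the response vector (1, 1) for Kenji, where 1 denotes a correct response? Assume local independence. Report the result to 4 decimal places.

0.0718

P(θ) = 1 / (1 + exp(−a(θ − b)))
P_1 = 1/(1+e^{2.3400}) = 0.0879
P_2 = 1/(1+e^{-1.5000}) = 0.8176
L = P_1 × P_2 = 0.0879 × 0.8176 = 0.07184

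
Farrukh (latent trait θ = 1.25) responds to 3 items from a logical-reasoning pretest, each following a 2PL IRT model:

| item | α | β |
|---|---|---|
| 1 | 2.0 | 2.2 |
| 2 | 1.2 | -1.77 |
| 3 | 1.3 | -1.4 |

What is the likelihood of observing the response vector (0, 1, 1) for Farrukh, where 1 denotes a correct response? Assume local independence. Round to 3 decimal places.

0.821

P(θ) = 1 / (1 + exp(−α(θ − β)))
P_1 = 1/(1+e^{1.9000}) = 0.1301
P_2 = 1/(1+e^{-3.6240}) = 0.9740
P_3 = 1/(1+e^{-3.4450}) = 0.9691
L = (1−P_1) × P_2 × P_3 = 0.8699 × 0.9740 × 0.9691 = 0.82109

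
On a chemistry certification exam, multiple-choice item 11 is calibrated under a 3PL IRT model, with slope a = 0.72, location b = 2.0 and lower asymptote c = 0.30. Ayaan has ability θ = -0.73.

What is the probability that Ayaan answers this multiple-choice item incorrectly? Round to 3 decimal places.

0.614

P(θ) = c + (1 − c) · 1 / (1 + exp(−a(θ − b)))
Exponent: 0.72 × (-0.73 − 2.0) = -1.9656
1/(1 + e^{1.9656}) = 0.1229
P = 0.30 + 0.70 × 0.1229 = 0.3860
P(incorrect) = 1 − 0.3860 = 0.6140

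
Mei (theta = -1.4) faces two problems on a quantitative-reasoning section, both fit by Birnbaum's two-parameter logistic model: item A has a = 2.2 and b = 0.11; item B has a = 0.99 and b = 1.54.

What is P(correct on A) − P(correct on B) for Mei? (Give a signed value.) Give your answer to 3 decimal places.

P(theta) = 1 / (1 + exp(−a(theta − b)))
P_A = 0.0348
P_B = 0.0516
P_A − P_B = -0.0168

-0.017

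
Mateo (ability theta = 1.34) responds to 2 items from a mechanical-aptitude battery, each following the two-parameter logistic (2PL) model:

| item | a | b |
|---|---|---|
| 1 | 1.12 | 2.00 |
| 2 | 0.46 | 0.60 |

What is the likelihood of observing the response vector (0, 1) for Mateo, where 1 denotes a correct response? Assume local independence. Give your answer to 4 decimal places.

0.3955

P(theta) = 1 / (1 + exp(−a(theta − b)))
P_1 = 1/(1+e^{0.7392}) = 0.3232
P_2 = 1/(1+e^{-0.3404}) = 0.5843
L = (1−P_1) × P_2 = 0.6768 × 0.5843 = 0.39546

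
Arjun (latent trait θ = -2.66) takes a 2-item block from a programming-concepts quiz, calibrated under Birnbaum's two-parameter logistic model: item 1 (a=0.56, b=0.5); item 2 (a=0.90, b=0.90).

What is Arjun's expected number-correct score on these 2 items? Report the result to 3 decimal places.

P(θ) = 1 / (1 + exp(−a(θ − b)))
P_1 = 1/(1+e^{1.7696}) = 0.1456
P_2 = 1/(1+e^{3.2040}) = 0.0390
E[score] = 0.1456 + 0.0390 = 0.1846

0.185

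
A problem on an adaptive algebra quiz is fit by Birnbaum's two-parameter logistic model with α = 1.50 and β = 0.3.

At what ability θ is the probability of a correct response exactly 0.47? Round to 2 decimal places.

P(θ) = 1 / (1 + exp(−α(θ − β)))
logit = ln(0.4700/0.5300) = -0.1201
θ = β + logit/(α) = 0.3 + (-0.1201)/1.5000 = 0.2199

0.22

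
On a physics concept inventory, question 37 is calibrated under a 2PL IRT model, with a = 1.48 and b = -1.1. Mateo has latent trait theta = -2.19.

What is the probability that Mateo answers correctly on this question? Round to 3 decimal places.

P(theta) = 1 / (1 + exp(−a(theta − b)))
Exponent: 1.48 × (-2.19 − (-1.1)) = -1.6132
1/(1 + e^{1.6132}) = 0.1661

0.166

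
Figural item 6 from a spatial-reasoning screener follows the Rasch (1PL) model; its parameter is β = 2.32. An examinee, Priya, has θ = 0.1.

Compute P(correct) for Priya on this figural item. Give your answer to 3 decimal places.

P(θ) = 1 / (1 + exp(−(θ − β)))
Exponent: (0.1 − 2.32) = -2.2200
1/(1 + e^{2.2200}) = 0.0980
P = 0.0980

0.098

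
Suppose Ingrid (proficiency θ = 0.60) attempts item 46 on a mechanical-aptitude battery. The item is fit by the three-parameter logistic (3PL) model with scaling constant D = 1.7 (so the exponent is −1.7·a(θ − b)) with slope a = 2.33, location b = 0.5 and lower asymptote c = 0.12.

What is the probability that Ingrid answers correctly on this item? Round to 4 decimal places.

0.6460

P(θ) = c + (1 − c) · 1 / (1 + exp(−D·a(θ − b)))
Exponent: 1.7 × 2.33 × (0.60 − 0.5) = 0.3961
1/(1 + e^{-0.3961}) = 0.5978
P = 0.12 + 0.88 × 0.5978 = 0.6460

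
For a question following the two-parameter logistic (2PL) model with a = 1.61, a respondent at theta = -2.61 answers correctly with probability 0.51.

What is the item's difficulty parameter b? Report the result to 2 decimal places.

-2.63

P(theta) = 1 / (1 + exp(−a(theta − b)))
logit(0.51) = ln(0.51/0.49) = 0.0400
b = theta − logit/(a) = -2.61 − 0.0400/1.6100 = -2.6348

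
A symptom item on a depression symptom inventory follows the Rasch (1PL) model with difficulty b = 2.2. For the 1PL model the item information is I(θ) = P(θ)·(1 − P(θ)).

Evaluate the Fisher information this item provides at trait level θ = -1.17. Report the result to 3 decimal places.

0.032

P = 1/(1+e^{3.3700}) = 0.0332
P(1−P) = 0.0332 × 0.9668 = 0.0321
I = P(1−P) = 0.03214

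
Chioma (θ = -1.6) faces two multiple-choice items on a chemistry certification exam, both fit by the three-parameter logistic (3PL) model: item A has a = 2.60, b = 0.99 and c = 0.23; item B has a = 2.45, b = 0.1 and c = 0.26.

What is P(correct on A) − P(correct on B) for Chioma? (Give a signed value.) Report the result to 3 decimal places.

-0.040

P(θ) = c + (1 − c) · 1 / (1 + exp(−a(θ − b)))
P_A = 0.2309
P_B = 0.2713
P_A − P_B = -0.0404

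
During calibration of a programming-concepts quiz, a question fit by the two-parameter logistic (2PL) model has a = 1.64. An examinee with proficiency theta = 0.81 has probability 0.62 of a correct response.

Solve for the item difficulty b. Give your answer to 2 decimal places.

P(theta) = 1 / (1 + exp(−a(theta − b)))
logit(0.62) = ln(0.62/0.38) = 0.4895
b = theta − logit/(a) = 0.81 − 0.4895/1.6400 = 0.5115

0.51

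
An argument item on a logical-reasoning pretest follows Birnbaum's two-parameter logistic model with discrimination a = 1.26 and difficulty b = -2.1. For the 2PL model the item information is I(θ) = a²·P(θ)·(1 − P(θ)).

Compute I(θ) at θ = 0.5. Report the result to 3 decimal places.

0.056

P = 1/(1+e^{-3.2760}) = 0.9636
P(1−P) = 0.9636 × 0.0364 = 0.0351
I = a² × P(1−P) = 1.26² × 0.0351 = 0.05569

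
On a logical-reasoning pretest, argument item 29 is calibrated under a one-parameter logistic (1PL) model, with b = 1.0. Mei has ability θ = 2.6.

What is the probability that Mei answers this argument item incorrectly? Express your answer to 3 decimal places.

0.168

P(θ) = 1 / (1 + exp(−(θ − b)))
Exponent: (2.6 − 1.0) = 1.6000
1/(1 + e^{-1.6000}) = 0.8320
P = 0.8320
P(incorrect) = 1 − 0.8320 = 0.1680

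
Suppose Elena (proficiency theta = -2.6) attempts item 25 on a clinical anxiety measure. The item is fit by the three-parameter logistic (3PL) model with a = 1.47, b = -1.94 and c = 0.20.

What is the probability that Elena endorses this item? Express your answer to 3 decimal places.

P(theta) = c + (1 − c) · 1 / (1 + exp(−a(theta − b)))
Exponent: 1.47 × (-2.6 − (-1.94)) = -0.9702
1/(1 + e^{0.9702}) = 0.2748
P = 0.20 + 0.80 × 0.2748 = 0.4199

0.420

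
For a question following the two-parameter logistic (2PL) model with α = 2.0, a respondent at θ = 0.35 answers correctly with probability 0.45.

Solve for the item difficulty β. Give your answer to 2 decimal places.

0.45

P(θ) = 1 / (1 + exp(−α(θ − β)))
logit(0.45) = ln(0.45/0.55) = -0.2007
β = θ − logit/(α) = 0.35 − (-0.2007)/2.0000 = 0.4503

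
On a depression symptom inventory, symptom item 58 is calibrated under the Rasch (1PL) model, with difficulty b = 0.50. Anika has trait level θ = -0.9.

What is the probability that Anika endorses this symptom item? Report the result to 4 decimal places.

P(θ) = 1 / (1 + exp(−(θ − b)))
Exponent: (-0.9 − 0.50) = -1.4000
1/(1 + e^{1.4000}) = 0.1978
P = 0.1978

0.1978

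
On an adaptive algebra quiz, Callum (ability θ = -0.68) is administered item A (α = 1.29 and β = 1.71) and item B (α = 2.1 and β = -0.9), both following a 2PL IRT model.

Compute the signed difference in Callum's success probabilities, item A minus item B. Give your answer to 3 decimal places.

-0.570

P(θ) = 1 / (1 + exp(−α(θ − β)))
P_A = 0.0438
P_B = 0.6135
P_A − P_B = -0.5697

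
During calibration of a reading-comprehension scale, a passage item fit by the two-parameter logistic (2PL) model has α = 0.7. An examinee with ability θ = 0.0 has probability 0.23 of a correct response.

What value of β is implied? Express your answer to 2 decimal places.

1.73

P(θ) = 1 / (1 + exp(−α(θ − β)))
logit(0.23) = ln(0.23/0.77) = -1.2083
β = θ − logit/(α) = 0.0 − (-1.2083)/0.7000 = 1.7262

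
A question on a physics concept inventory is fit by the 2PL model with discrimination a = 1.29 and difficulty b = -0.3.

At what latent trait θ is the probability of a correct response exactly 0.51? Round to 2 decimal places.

P(θ) = 1 / (1 + exp(−a(θ − b)))
logit = ln(0.5100/0.4900) = 0.0400
θ = b + logit/(a) = -0.3 + 0.0400/1.2900 = -0.2690

-0.27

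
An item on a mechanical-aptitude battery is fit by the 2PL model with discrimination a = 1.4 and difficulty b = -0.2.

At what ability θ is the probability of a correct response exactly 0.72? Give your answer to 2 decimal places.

0.47

P(θ) = 1 / (1 + exp(−a(θ − b)))
logit = ln(0.7200/0.2800) = 0.9445
θ = b + logit/(a) = -0.2 + 0.9445/1.4000 = 0.4746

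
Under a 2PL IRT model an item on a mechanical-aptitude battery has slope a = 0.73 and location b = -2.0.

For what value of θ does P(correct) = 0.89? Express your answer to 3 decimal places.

P(θ) = 1 / (1 + exp(−a(θ − b)))
logit = ln(0.8900/0.1100) = 2.0907
θ = b + logit/(a) = -2.0 + 2.0907/0.7300 = 0.8640

0.864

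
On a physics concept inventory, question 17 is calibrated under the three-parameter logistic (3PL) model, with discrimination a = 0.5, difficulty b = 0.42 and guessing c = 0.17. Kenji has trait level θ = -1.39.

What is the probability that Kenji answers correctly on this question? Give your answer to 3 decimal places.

0.409

P(θ) = c + (1 − c) · 1 / (1 + exp(−a(θ − b)))
Exponent: 0.5 × (-1.39 − 0.42) = -0.9050
1/(1 + e^{0.9050}) = 0.2880
P = 0.17 + 0.83 × 0.2880 = 0.4091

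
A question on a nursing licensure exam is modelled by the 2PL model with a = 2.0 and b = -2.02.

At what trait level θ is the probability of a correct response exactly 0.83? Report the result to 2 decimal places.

-1.23

P(θ) = 1 / (1 + exp(−a(θ − b)))
logit = ln(0.8300/0.1700) = 1.5856
θ = b + logit/(a) = -2.02 + 1.5856/2.0000 = -1.2272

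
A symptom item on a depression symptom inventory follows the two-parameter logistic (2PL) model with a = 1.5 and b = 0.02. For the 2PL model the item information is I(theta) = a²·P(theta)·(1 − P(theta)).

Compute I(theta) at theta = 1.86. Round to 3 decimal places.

0.126

P = 1/(1+e^{-2.7600}) = 0.9405
P(1−P) = 0.9405 × 0.0595 = 0.0560
I = a² × P(1−P) = 1.5² × 0.0560 = 0.12596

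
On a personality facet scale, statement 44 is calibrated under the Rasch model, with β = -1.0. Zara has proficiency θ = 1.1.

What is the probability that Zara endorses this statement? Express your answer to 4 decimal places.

0.8909

P(θ) = 1 / (1 + exp(−(θ − β)))
Exponent: (1.1 − (-1.0)) = 2.1000
1/(1 + e^{-2.1000}) = 0.8909
P = 0.8909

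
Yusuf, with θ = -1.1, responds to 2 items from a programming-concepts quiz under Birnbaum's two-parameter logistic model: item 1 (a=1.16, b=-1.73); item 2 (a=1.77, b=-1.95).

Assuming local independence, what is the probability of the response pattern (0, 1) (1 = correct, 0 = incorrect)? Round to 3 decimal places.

0.266

P(θ) = 1 / (1 + exp(−a(θ − b)))
P_1 = 1/(1+e^{-0.7308}) = 0.6750
P_2 = 1/(1+e^{-1.5045}) = 0.8182
L = (1−P_1) × P_2 = 0.3250 × 0.8182 = 0.26595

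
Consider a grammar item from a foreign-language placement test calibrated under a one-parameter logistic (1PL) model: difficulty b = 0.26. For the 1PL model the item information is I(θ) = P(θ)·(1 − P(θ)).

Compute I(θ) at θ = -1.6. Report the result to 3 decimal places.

0.117

P = 1/(1+e^{1.8600}) = 0.1347
P(1−P) = 0.1347 × 0.8653 = 0.1166
I = P(1−P) = 0.11656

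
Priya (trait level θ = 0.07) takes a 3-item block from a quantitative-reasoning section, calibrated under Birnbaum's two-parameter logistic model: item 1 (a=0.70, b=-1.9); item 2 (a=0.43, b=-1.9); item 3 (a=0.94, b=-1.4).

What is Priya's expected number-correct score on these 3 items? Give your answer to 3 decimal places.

P(θ) = 1 / (1 + exp(−a(θ − b)))
P_1 = 1/(1+e^{-1.3790}) = 0.7988
P_2 = 1/(1+e^{-0.8471}) = 0.7000
P_3 = 1/(1+e^{-1.3818}) = 0.7993
E[score] = 0.7988 + 0.7000 + 0.7993 = 2.2981

2.298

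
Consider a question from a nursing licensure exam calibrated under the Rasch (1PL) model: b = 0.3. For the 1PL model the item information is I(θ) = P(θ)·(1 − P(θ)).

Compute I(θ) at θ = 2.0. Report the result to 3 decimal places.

P = 1/(1+e^{-1.7000}) = 0.8455
P(1−P) = 0.8455 × 0.1545 = 0.1306
I = P(1−P) = 0.13061

0.131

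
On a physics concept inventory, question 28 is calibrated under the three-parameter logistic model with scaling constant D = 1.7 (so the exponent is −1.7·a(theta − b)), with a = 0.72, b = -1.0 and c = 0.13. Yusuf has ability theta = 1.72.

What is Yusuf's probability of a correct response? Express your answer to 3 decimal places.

0.970

P(theta) = c + (1 − c) · 1 / (1 + exp(−D·a(theta − b)))
Exponent: 1.7 × 0.72 × (1.72 − (-1.0)) = 3.3293
1/(1 + e^{-3.3293}) = 0.9654
P = 0.13 + 0.87 × 0.9654 = 0.9699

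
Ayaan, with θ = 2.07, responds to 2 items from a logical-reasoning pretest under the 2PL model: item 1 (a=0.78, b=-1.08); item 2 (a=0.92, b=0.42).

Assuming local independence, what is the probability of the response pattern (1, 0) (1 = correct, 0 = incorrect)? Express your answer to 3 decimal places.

P(θ) = 1 / (1 + exp(−a(θ − b)))
P_1 = 1/(1+e^{-2.4570}) = 0.9211
P_2 = 1/(1+e^{-1.5180}) = 0.8202
L = P_1 × (1−P_2) = 0.9211 × 0.1798 = 0.16557

0.166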